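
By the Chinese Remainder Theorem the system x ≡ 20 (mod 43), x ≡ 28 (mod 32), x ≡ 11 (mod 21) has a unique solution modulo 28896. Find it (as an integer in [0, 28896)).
x ≡ 25820 (mod 28896); the representative in [0, 28896) is 25820

The moduli 43, 32, 21 are pairwise coprime, so by the CRT there is a unique solution mod 43·32·21 = 28896.
Solve by successive substitution. Start with x ≡ 20 (mod 43).
  Combine with x ≡ 28 (mod 32): write x = 20 + 43·t and require 20 + 43·t ≡ 28 (mod 32), i.e. 43·t ≡ 28 − 20 ≡ 8 (mod 32). Since 43^(−1) ≡ 3 (mod 32) (43 ≡ 11 (mod 32)), t ≡ 3·8 ≡ 24 (mod 32). So x ≡ 20 + 43·24 = 1052 (mod 1376).
  Combine with x ≡ 11 (mod 21): write x = 1052 + 1376·t and require 1052 + 1376·t ≡ 11 (mod 21), i.e. 1376·t ≡ 11 − 1052 ≡ 9 (mod 21). Since 1376^(−1) ≡ 2 (mod 21) (1376 ≡ 11 (mod 21)), t ≡ 2·9 ≡ 18 (mod 21). So x ≡ 1052 + 1376·18 = 25820 (mod 28896).
Unique solution in [0, 28896): x = 25820.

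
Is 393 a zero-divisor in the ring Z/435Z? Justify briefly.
YES

gcd(393, 435) = 3 > 1, so 393 is not a unit in Z/435Z. In Z/nZ every nonzero non-unit is a zero-divisor: explicitly, take b = 435/gcd = 145 ≠ 0 (mod 435); then 393·145 = 56985 = 131·435, i.e. 393·145 ≡ 0 (mod 435). So 393 is a zero-divisor.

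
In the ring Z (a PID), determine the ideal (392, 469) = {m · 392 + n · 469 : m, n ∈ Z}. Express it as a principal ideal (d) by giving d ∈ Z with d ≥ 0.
In the PID Z, (a, b) is generated by gcd(a, b). Compute gcd(469, 392) with the extended Euclidean algorithm, tracking rows (r, s, t) with s·469 + t·392 = r:
  row A: (469, 1, 0)   [1·469 + 0·392 = 469]
  row B: (392, 0, 1)   [0·469 + 1·392 = 392]
  469 = 1·392 + 77   → row C = row A − 1·row B = (77, 1, −1)   [check: 1·469 − 1·392 = 77]
  392 = 5·77 + 7   → row D = row B − 5·row C = (7, −5, 6)   [check: −5·469 + 6·392 = 7]
  77 = 11·7 + 0   → remainder 0, stop. gcd = 7 (last nonzero row D).
So gcd(392, 469) = 7, with Bézout identity −5·469 + 6·392 = 7. Containment (⊇): the Bézout identity exhibits 7 as an element of (392, 469), giving (7) ⊆ (392, 469). Containment (⊆): since 7 | 392 and 7 | 469 (392 = 7·56, 469 = 7·67), every Z-linear combination of 392 and 469 is divisible by 7, so (392, 469) ⊆ (7). Therefore (392, 469) = (7), d = 7.

Final answer: (392, 469) = (7); d = 7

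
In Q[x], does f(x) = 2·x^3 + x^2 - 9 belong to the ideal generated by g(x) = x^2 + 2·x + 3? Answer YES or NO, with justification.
In Q[x] the ideal (g) consists of all multiples of g, so f ∈ (g) iff g | f, i.e. iff the remainder of f on division by g is 0. Divide f by g (g is monic, so eliminate the leading term of the running remainder at each step):
  leading term 2·x^3: subtract (2·x)·g(x) = 2·x^3 + 4·x^2 + 6·x, leaving -3·x^2 - 6·x - 9
  leading term -3·x^2: subtract (-3)·g(x) = -3·x^2 - 6·x - 9, leaving 0
The remainder is 0, so f(x) = g(x) · h(x) with h(x) = 2·x - 3. Hence g | f, i.e. f ∈ (g).

Final answer: YES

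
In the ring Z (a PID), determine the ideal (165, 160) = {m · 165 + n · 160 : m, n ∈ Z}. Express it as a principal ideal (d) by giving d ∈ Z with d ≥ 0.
(165, 160) = (5); d = 5

In the PID Z, (a, b) is generated by gcd(a, b). Compute gcd(165, 160) with the extended Euclidean algorithm, tracking rows (r, s, t) with s·165 + t·160 = r:
  row A: (165, 1, 0)   [1·165 + 0·160 = 165]
  row B: (160, 0, 1)   [0·165 + 1·160 = 160]
  165 = 1·160 + 5   → row C = row A − 1·row B = (5, 1, −1)   [check: 1·165 − 1·160 = 5]
  160 = 32·5 + 0   → remainder 0, stop. gcd = 5 (last nonzero row C).
So gcd(165, 160) = 5, with Bézout identity 1·165 − 1·160 = 5. Containment (⊇): the Bézout identity exhibits 5 as an element of (165, 160), giving (5) ⊆ (165, 160). Containment (⊆): since 5 | 165 and 5 | 160 (165 = 5·33, 160 = 5·32), every Z-linear combination of 165 and 160 is divisible by 5, so (165, 160) ⊆ (5). Therefore (165, 160) = (5), d = 5.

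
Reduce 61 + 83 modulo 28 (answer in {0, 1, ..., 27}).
4

Reduce the summands first: 61 ≡ 5, 83 ≡ 27 (mod 28), so 61 + 83 ≡ 5 + 27 (mod 28). 5 + 27 = 32; 32 = 1·28 + 4, so (61 + 83) mod 28 = 4.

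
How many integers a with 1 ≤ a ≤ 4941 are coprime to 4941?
The number of a ∈ {1, ..., 4941} with gcd(a, 4941) = 1 is by definition Euler's totient φ(4941). φ is multiplicative, with φ(p^e) = p^e − p^(e−1). Factorise 4941 = 3^4 · 61. Then
  φ(4941) = (3^4 − 3^3) · (61 − 1) = 54 · 60 = 3240.
So there are 3240 such integers.

Final answer: 3240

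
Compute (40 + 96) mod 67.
Reduce the summands first: 96 ≡ 29 (mod 67), so 40 + 96 ≡ 40 + 29 (mod 67). 40 + 29 = 69; 69 = 1·67 + 2, so (40 + 96) mod 67 = 2.

Final answer: 2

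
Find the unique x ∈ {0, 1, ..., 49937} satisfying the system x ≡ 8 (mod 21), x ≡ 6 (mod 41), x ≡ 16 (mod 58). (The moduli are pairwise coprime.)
The moduli 21, 41, 58 are pairwise coprime, so by the CRT there is a unique solution mod 21·41·58 = 49938.
Solve by successive substitution. Start with x ≡ 8 (mod 21).
  Combine with x ≡ 6 (mod 41): write x = 8 + 21·t and require 8 + 21·t ≡ 6 (mod 41), i.e. 21·t ≡ 6 − 8 ≡ 39 (mod 41). Since 21^(−1) ≡ 2 (mod 41), t ≡ 2·39 ≡ 37 (mod 41). So x ≡ 8 + 21·37 = 785 (mod 861).
  Combine with x ≡ 16 (mod 58): write x = 785 + 861·t and require 785 + 861·t ≡ 16 (mod 58), i.e. 861·t ≡ 16 − 785 ≡ 43 (mod 58). Since 861^(−1) ≡ 45 (mod 58) (861 ≡ 49 (mod 58)), t ≡ 45·43 ≡ 21 (mod 58). So x ≡ 785 + 861·21 = 18866 (mod 49938).
Unique solution in [0, 49938): x = 18866.

Final answer: x ≡ 18866 (mod 49938); the representative in [0, 49938) is 18866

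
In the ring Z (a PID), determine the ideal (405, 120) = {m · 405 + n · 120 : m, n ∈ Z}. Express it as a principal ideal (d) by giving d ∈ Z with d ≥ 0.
In the PID Z, (a, b) is generated by gcd(a, b). Compute gcd(405, 120) with the extended Euclidean algorithm, tracking rows (r, s, t) with s·405 + t·120 = r:
  row A: (405, 1, 0)   [1·405 + 0·120 = 405]
  row B: (120, 0, 1)   [0·405 + 1·120 = 120]
  405 = 3·120 + 45   → row C = row A − 3·row B = (45, 1, −3)   [check: 1·405 − 3·120 = 45]
  120 = 2·45 + 30   → row D = row B − 2·row C = (30, −2, 7)   [check: −2·405 + 7·120 = 30]
  45 = 1·30 + 15   → row E = row C − 1·row D = (15, 3, −10)   [check: 3·405 − 10·120 = 15]
  30 = 2·15 + 0   → remainder 0, stop. gcd = 15 (last nonzero row E).
So gcd(405, 120) = 15, with Bézout identity 3·405 − 10·120 = 15. Containment (⊇): the Bézout identity exhibits 15 as an element of (405, 120), giving (15) ⊆ (405, 120). Containment (⊆): since 15 | 405 and 15 | 120 (405 = 15·27, 120 = 15·8), every Z-linear combination of 405 and 120 is divisible by 15, so (405, 120) ⊆ (15). Therefore (405, 120) = (15), d = 15.

Final answer: (405, 120) = (15); d = 15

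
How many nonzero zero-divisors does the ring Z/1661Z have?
Z/1661Z has 160 nonzero zero-divisors

In Z/1661Z each nonzero element is either a unit (gcd with 1661 is 1) or a zero-divisor (gcd > 1). The number of units is φ(1661): factorise 1661 = 11 · 151, so φ(1661) = (11 − 1) · (151 − 1) = 10 · 150 = 1500. The nonzero elements number 1661 − 1 = 1660. Hence the nonzero zero-divisors number 1660 − 1500 = 160.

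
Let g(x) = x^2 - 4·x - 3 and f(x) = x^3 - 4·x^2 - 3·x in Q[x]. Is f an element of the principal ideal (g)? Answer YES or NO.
YES

In Q[x] the ideal (g) consists of all multiples of g, so f ∈ (g) iff g | f, i.e. iff the remainder of f on division by g is 0. Divide f by g (g is monic, so eliminate the leading term of the running remainder at each step):
  leading term x^3: subtract (x)·g(x) = x^3 - 4·x^2 - 3·x, leaving 0
The remainder is 0, so f(x) = g(x) · h(x) with h(x) = x. Hence g | f, i.e. f ∈ (g).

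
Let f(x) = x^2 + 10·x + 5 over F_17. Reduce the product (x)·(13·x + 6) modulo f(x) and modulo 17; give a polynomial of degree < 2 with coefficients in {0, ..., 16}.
a · b ≡ 12·x + 3 (mod f(x))

Multiply as integer polynomials: a · b = 13·x^2 + 6·x. Reducing coefficients mod 17: a · b ≡ 13·x^2 + 6·x. Now divide by f(x) = x^2 + 10·x + 5 in F_17[x], eliminating the leading term at each step:
  leading term 13·x^2: subtract (13)·f(x) = 13·x^2 + 11·x + 14, leaving 12·x + 3 (coefficients mod 17)
The degree is now < 2, so this is the remainder. Hence a · b ≡ 12·x + 3 in F_17[x]/(f).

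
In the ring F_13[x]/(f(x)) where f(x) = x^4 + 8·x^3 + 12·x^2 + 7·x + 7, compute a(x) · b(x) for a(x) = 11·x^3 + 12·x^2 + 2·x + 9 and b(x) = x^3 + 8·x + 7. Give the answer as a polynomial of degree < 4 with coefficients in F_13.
a · b ≡ 12·x^3 + 3·x^2 + 10·x + 1 (mod f(x))

Multiply as integer polynomials: a · b = 11·x^6 + 12·x^5 + 90·x^4 + 182·x^3 + 100·x^2 + 86·x + 63. Reducing coefficients mod 13: a · b ≡ 11·x^6 + 12·x^5 + 12·x^4 + 9·x^2 + 8·x + 11. Now divide by f(x) = x^4 + 8·x^3 + 12·x^2 + 7·x + 7 in F_13[x], eliminating the leading term at each step:
  leading term 11·x^6: subtract (11·x^2)·f(x) = 11·x^6 + 10·x^5 + 2·x^4 + 12·x^3 + 12·x^2, leaving 2·x^5 + 10·x^4 + x^3 + 10·x^2 + 8·x + 11 (coefficients mod 13)
  leading term 2·x^5: subtract (2·x)·f(x) = 2·x^5 + 3·x^4 + 11·x^3 + x^2 + x, leaving 7·x^4 + 3·x^3 + 9·x^2 + 7·x + 11 (coefficients mod 13)
  leading term 7·x^4: subtract (7)·f(x) = 7·x^4 + 4·x^3 + 6·x^2 + 10·x + 10, leaving 12·x^3 + 3·x^2 + 10·x + 1 (coefficients mod 13)
The degree is now < 4, so this is the remainder. Hence a · b ≡ 12·x^3 + 3·x^2 + 10·x + 1 in F_13[x]/(f).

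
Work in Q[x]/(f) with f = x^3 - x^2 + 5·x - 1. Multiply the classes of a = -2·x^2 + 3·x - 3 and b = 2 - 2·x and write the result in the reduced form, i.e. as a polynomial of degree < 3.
a · b ≡ -6·x^2 - 8·x - 2 (mod f(x))

First multiply in Q[x] without reducing: a · b = 4·x^3 - 10·x^2 + 12·x - 6. Now divide by f(x) = x^3 - x^2 + 5·x - 1, eliminating the leading term at each step:
  leading term 4·x^3: subtract (4)·f(x) = 4·x^3 - 4·x^2 + 20·x - 4, leaving -6·x^2 - 8·x - 2
The degree is now < 3, so this is the remainder. Hence a · b ≡ -6·x^2 - 8·x - 2 in Q[x]/(f).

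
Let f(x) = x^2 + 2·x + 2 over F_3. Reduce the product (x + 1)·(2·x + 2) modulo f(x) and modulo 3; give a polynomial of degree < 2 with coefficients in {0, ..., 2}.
a · b ≡ 1 (mod f(x))

Multiply as integer polynomials: a · b = 2·x^2 + 4·x + 2. Reducing coefficients mod 3: a · b ≡ 2·x^2 + x + 2. Now divide by f(x) = x^2 + 2·x + 2 in F_3[x], eliminating the leading term at each step:
  leading term 2·x^2: subtract (2)·f(x) = 2·x^2 + x + 1, leaving 1 (coefficients mod 3)
The degree is now < 2, so this is the remainder. Hence a · b ≡ 1 in F_3[x]/(f).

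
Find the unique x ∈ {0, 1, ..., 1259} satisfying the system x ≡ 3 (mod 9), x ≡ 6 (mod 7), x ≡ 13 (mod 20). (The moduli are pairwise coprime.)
x ≡ 993 (mod 1260); the representative in [0, 1260) is 993

The moduli 9, 7, 20 are pairwise coprime, so by the CRT there is a unique solution mod 9·7·20 = 1260.
Solve by successive substitution. Start with x ≡ 3 (mod 9).
  Combine with x ≡ 6 (mod 7): write x = 3 + 9·t and require 3 + 9·t ≡ 6 (mod 7), i.e. 9·t ≡ 6 − 3 ≡ 3 (mod 7). Since 9^(−1) ≡ 4 (mod 7) (9 ≡ 2 (mod 7)), t ≡ 4·3 ≡ 5 (mod 7). So x ≡ 3 + 9·5 = 48 (mod 63).
  Combine with x ≡ 13 (mod 20): write x = 48 + 63·t and require 48 + 63·t ≡ 13 (mod 20), i.e. 63·t ≡ 13 − 48 ≡ 5 (mod 20). Since 63^(−1) ≡ 7 (mod 20) (63 ≡ 3 (mod 20)), t ≡ 7·5 ≡ 15 (mod 20). So x ≡ 48 + 63·15 = 993 (mod 1260).
Unique solution in [0, 1260): x = 993.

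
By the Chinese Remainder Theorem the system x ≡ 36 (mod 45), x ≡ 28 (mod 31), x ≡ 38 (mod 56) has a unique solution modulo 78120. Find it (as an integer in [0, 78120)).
x ≡ 45846 (mod 78120); the representative in [0, 78120) is 45846

The moduli 45, 31, 56 are pairwise coprime, so by the CRT there is a unique solution mod 45·31·56 = 78120.
Solve by successive substitution. Start with x ≡ 36 (mod 45).
  Combine with x ≡ 28 (mod 31): write x = 36 + 45·t and require 36 + 45·t ≡ 28 (mod 31), i.e. 45·t ≡ 28 − 36 ≡ 23 (mod 31). Since 45^(−1) ≡ 20 (mod 31) (45 ≡ 14 (mod 31)), t ≡ 20·23 ≡ 26 (mod 31). So x ≡ 36 + 45·26 = 1206 (mod 1395).
  Combine with x ≡ 38 (mod 56): write x = 1206 + 1395·t and require 1206 + 1395·t ≡ 38 (mod 56), i.e. 1395·t ≡ 38 − 1206 ≡ 8 (mod 56). Since 1395^(−1) ≡ 11 (mod 56) (1395 ≡ 51 (mod 56)), t ≡ 11·8 ≡ 32 (mod 56). So x ≡ 1206 + 1395·32 = 45846 (mod 78120).
Unique solution in [0, 78120): x = 45846.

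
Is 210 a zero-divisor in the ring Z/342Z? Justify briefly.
gcd(210, 342) = 6 > 1, so 210 is not a unit in Z/342Z. In Z/nZ every nonzero non-unit is a zero-divisor: explicitly, take b = 342/gcd = 57 ≠ 0 (mod 342); then 210·57 = 11970 = 35·342, i.e. 210·57 ≡ 0 (mod 342). So 210 is a zero-divisor.

Final answer: YES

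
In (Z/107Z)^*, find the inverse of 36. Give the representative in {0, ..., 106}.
36^(−1) ≡ 3 (mod 107)

Apply the extended Euclidean algorithm to (107, 36), tracking rows (r, s, t) with s·107 + t·36 = r. Each division r_prev = q·r_cur + r_new produces the new row as (previous row) − q·(current row):
  row A: (107, 1, 0)   [1·107 + 0·36 = 107]
  row B: (36, 0, 1)   [0·107 + 1·36 = 36]
  107 = 2·36 + 35   → row C = row A − 2·row B = (35, 1, −2)   [check: 1·107 − 2·36 = 35]
  36 = 1·35 + 1   → row D = row B − 1·row C = (1, −1, 3)   [check: −1·107 + 3·36 = 1]
  35 = 35·1 + 0   → remainder 0, stop. gcd = 1 (last nonzero row D).
The gcd is 1, so 36 is invertible mod 107. The last nonzero row gives −1·107 + 3·36 = 1, so t = 3. So 36^(−1) ≡ 3 (mod 107). Verify: 36 · 3 = 108 ≡ 1 (mod 107). ✓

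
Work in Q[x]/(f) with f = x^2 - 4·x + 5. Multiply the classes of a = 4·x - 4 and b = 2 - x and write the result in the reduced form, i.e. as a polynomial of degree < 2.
a · b ≡ 12 - 4·x (mod f(x))

First multiply in Q[x] without reducing: a · b = -4·x^2 + 12·x - 8. Now divide by f(x) = x^2 - 4·x + 5, eliminating the leading term at each step:
  leading term -4·x^2: subtract (-4)·f(x) = -4·x^2 + 16·x - 20, leaving 12 - 4·x
The degree is now < 2, so this is the remainder. Hence a · b ≡ 12 - 4·x in Q[x]/(f).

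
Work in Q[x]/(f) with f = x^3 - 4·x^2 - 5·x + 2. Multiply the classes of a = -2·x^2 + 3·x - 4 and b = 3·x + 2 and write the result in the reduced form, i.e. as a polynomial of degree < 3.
First multiply in Q[x] without reducing: a · b = -6·x^3 + 5·x^2 - 6·x - 8. Now divide by f(x) = x^3 - 4·x^2 - 5·x + 2, eliminating the leading term at each step:
  leading term -6·x^3: subtract (-6)·f(x) = -6·x^3 + 24·x^2 + 30·x - 12, leaving -19·x^2 - 36·x + 4
The degree is now < 3, so this is the remainder. Hence a · b ≡ -19·x^2 - 36·x + 4 in Q[x]/(f).

Final answer: a · b ≡ -19·x^2 - 36·x + 4 (mod f(x))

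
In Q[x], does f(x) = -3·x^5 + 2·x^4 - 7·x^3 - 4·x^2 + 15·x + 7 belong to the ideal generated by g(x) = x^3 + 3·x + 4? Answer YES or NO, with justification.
NO

In Q[x] the ideal (g) consists of all multiples of g, so f ∈ (g) iff g | f, i.e. iff the remainder of f on division by g is 0. Divide f by g (g is monic, so eliminate the leading term of the running remainder at each step):
  leading term -3·x^5: subtract (-3·x^2)·g(x) = -3·x^5 - 9·x^3 - 12·x^2, leaving 2·x^4 + 2·x^3 + 8·x^2 + 15·x + 7
  leading term 2·x^4: subtract (2·x)·g(x) = 2·x^4 + 6·x^2 + 8·x, leaving 2·x^3 + 2·x^2 + 7·x + 7
  leading term 2·x^3: subtract (2)·g(x) = 2·x^3 + 6·x + 8, leaving 2·x^2 + x - 1
The remainder r(x) = 2·x^2 + x - 1 ≠ 0 (and deg r < deg g), so g ∤ f, i.e. f ∉ (g).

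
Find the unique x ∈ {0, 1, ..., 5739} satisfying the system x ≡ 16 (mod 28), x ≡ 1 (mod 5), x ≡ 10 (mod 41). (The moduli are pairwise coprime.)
x ≡ 4356 (mod 5740); the representative in [0, 5740) is 4356

The moduli 28, 5, 41 are pairwise coprime, so by the CRT there is a unique solution mod 28·5·41 = 5740.
Solve by successive substitution. Start with x ≡ 16 (mod 28).
  Combine with x ≡ 1 (mod 5): write x = 16 + 28·t and require 16 + 28·t ≡ 1 (mod 5), i.e. 28·t ≡ 1 − 16 ≡ 0 (mod 5). Since 28^(−1) ≡ 2 (mod 5) (28 ≡ 3 (mod 5)), t ≡ 2·0 ≡ 0 (mod 5). So x ≡ 16 + 28·0 = 16 (mod 140).
  Combine with x ≡ 10 (mod 41): write x = 16 + 140·t and require 16 + 140·t ≡ 10 (mod 41), i.e. 140·t ≡ 10 − 16 ≡ 35 (mod 41). Since 140^(−1) ≡ 29 (mod 41) (140 ≡ 17 (mod 41)), t ≡ 29·35 ≡ 31 (mod 41). So x ≡ 16 + 140·31 = 4356 (mod 5740).
Unique solution in [0, 5740): x = 4356.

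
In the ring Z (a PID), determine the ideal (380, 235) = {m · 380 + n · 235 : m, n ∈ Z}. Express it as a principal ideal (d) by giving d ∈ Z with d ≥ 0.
In the PID Z, (a, b) is generated by gcd(a, b). Compute gcd(380, 235) with the extended Euclidean algorithm, tracking rows (r, s, t) with s·380 + t·235 = r:
  row A: (380, 1, 0)   [1·380 + 0·235 = 380]
  row B: (235, 0, 1)   [0·380 + 1·235 = 235]
  380 = 1·235 + 145   → row C = row A − 1·row B = (145, 1, −1)   [check: 1·380 − 1·235 = 145]
  235 = 1·145 + 90   → row D = row B − 1·row C = (90, −1, 2)   [check: −1·380 + 2·235 = 90]
  145 = 1·90 + 55   → row E = row C − 1·row D = (55, 2, −3)   [check: 2·380 − 3·235 = 55]
  90 = 1·55 + 35   → row F = row D − 1·row E = (35, −3, 5)   [check: −3·380 + 5·235 = 35]
  55 = 1·35 + 20   → row G = row E − 1·row F = (20, 5, −8)   [check: 5·380 − 8·235 = 20]
  35 = 1·20 + 15   → row H = row F − 1·row G = (15, −8, 13)   [check: −8·380 + 13·235 = 15]
  20 = 1·15 + 5   → row I = row G − 1·row H = (5, 13, −21)   [check: 13·380 − 21·235 = 5]
  15 = 3·5 + 0   → remainder 0, stop. gcd = 5 (last nonzero row I).
So gcd(380, 235) = 5, with Bézout identity 13·380 − 21·235 = 5. Containment (⊇): the Bézout identity exhibits 5 as an element of (380, 235), giving (5) ⊆ (380, 235). Containment (⊆): since 5 | 380 and 5 | 235 (380 = 5·76, 235 = 5·47), every Z-linear combination of 380 and 235 is divisible by 5, so (380, 235) ⊆ (5). Therefore (380, 235) = (5), d = 5.

Final answer: (380, 235) = (5); d = 5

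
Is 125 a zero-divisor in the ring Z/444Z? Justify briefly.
NO

gcd(125, 444) = 1, so 125 is a unit in Z/444Z (it has a multiplicative inverse). A unit cannot be a zero-divisor: if 125·b ≡ 0 then multiplying both sides by 125^(−1) gives b ≡ 0. So 125 is not a zero-divisor.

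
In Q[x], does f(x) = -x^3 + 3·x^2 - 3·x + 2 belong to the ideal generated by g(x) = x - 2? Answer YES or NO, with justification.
YES

In Q[x] the ideal (g) consists of all multiples of g, so f ∈ (g) iff g | f, i.e. iff the remainder of f on division by g is 0. Divide f by g (g is monic, so eliminate the leading term of the running remainder at each step):
  leading term -x^3: subtract (-x^2)·g(x) = -x^3 + 2·x^2, leaving x^2 - 3·x + 2
  leading term x^2: subtract (x)·g(x) = x^2 - 2·x, leaving 2 - x
  leading term -x: subtract (-1)·g(x) = 2 - x, leaving 0
The remainder is 0, so f(x) = g(x) · h(x) with h(x) = -x^2 + x - 1. Hence g | f, i.e. f ∈ (g).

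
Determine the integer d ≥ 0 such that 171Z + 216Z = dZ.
(171, 216) = (9); d = 9

In the PID Z, (a, b) is generated by gcd(a, b). Compute gcd(216, 171) with the extended Euclidean algorithm, tracking rows (r, s, t) with s·216 + t·171 = r:
  row A: (216, 1, 0)   [1·216 + 0·171 = 216]
  row B: (171, 0, 1)   [0·216 + 1·171 = 171]
  216 = 1·171 + 45   → row C = row A − 1·row B = (45, 1, −1)   [check: 1·216 − 1·171 = 45]
  171 = 3·45 + 36   → row D = row B − 3·row C = (36, −3, 4)   [check: −3·216 + 4·171 = 36]
  45 = 1·36 + 9   → row E = row C − 1·row D = (9, 4, −5)   [check: 4·216 − 5·171 = 9]
  36 = 4·9 + 0   → remainder 0, stop. gcd = 9 (last nonzero row E).
So gcd(171, 216) = 9, with Bézout identity 4·216 − 5·171 = 9. Containment (⊇): the Bézout identity exhibits 9 as an element of (171, 216), giving (9) ⊆ (171, 216). Containment (⊆): since 9 | 171 and 9 | 216 (171 = 9·19, 216 = 9·24), every Z-linear combination of 171 and 216 is divisible by 9, so (171, 216) ⊆ (9). Therefore (171, 216) = (9), d = 9.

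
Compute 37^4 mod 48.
Use repeated squaring. Binary(4) = 100. Walk through the bits of the exponent 4 left-to-right: at each bit after the leading one, square the running value, then multiply by 37 if the bit is 1 (always reducing mod 48):
  bit 1 = 1 (leading): start with 37.
  bit 2 = 0: square 37^2 = 1369 ≡ 25 (mod 48).
  bit 3 = 0: square 25^2 = 625 ≡ 1 (mod 48).
Final value: 37^4 ≡ 1 (mod 48).

Final answer: 1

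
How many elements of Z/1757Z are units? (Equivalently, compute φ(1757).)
An element a ∈ Z/1757Z is a unit iff gcd(a, 1757) = 1, so the number of units is φ(1757). φ is multiplicative, with φ(p^e) = p^e − p^(e−1). Factorise 1757 = 7 · 251. Then
  φ(1757) = (7 − 1) · (251 − 1) = 6 · 250 = 1500.

Final answer: Z/1757Z has φ(1757) = 1500 units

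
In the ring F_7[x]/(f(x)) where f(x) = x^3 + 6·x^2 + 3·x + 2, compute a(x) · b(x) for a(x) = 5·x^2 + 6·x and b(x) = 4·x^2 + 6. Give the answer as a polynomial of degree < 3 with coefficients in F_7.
Multiply as integer polynomials: a · b = 20·x^4 + 24·x^3 + 30·x^2 + 36·x. Reducing coefficients mod 7: a · b ≡ 6·x^4 + 3·x^3 + 2·x^2 + x. Now divide by f(x) = x^3 + 6·x^2 + 3·x + 2 in F_7[x], eliminating the leading term at each step:
  leading term 6·x^4: subtract (6·x)·f(x) = 6·x^4 + x^3 + 4·x^2 + 5·x, leaving 2·x^3 + 5·x^2 + 3·x (coefficients mod 7)
  leading term 2·x^3: subtract (2)·f(x) = 2·x^3 + 5·x^2 + 6·x + 4, leaving 4·x + 3 (coefficients mod 7)
The degree is now < 3, so this is the remainder. Hence a · b ≡ 4·x + 3 in F_7[x]/(f).

Final answer: a · b ≡ 4·x + 3 (mod f(x))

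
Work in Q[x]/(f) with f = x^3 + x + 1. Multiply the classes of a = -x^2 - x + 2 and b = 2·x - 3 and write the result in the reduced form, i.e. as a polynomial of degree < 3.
a · b ≡ x^2 + 9·x - 4 (mod f(x))

First multiply in Q[x] without reducing: a · b = -2·x^3 + x^2 + 7·x - 6. Now divide by f(x) = x^3 + x + 1, eliminating the leading term at each step:
  leading term -2·x^3: subtract (-2)·f(x) = -2·x^3 - 2·x - 2, leaving x^2 + 9·x - 4
The degree is now < 3, so this is the remainder. Hence a · b ≡ x^2 + 9·x - 4 in Q[x]/(f).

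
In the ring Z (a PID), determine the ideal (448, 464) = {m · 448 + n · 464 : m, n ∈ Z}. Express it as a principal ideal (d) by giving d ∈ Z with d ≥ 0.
(448, 464) = (16); d = 16

In the PID Z, (a, b) is generated by gcd(a, b). Compute gcd(464, 448) with the extended Euclidean algorithm, tracking rows (r, s, t) with s·464 + t·448 = r:
  row A: (464, 1, 0)   [1·464 + 0·448 = 464]
  row B: (448, 0, 1)   [0·464 + 1·448 = 448]
  464 = 1·448 + 16   → row C = row A − 1·row B = (16, 1, −1)   [check: 1·464 − 1·448 = 16]
  448 = 28·16 + 0   → remainder 0, stop. gcd = 16 (last nonzero row C).
So gcd(448, 464) = 16, with Bézout identity 1·464 − 1·448 = 16. Containment (⊇): the Bézout identity exhibits 16 as an element of (448, 464), giving (16) ⊆ (448, 464). Containment (⊆): since 16 | 448 and 16 | 464 (448 = 16·28, 464 = 16·29), every Z-linear combination of 448 and 464 is divisible by 16, so (448, 464) ⊆ (16). Therefore (448, 464) = (16), d = 16.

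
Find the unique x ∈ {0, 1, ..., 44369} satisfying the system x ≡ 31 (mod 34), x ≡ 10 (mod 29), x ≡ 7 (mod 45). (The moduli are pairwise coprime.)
The moduli 34, 29, 45 are pairwise coprime, so by the CRT there is a unique solution mod 34·29·45 = 44370.
Solve by successive substitution. Start with x ≡ 31 (mod 34).
  Combine with x ≡ 10 (mod 29): write x = 31 + 34·t and require 31 + 34·t ≡ 10 (mod 29), i.e. 34·t ≡ 10 − 31 ≡ 8 (mod 29). Since 34^(−1) ≡ 6 (mod 29) (34 ≡ 5 (mod 29)), t ≡ 6·8 ≡ 19 (mod 29). So x ≡ 31 + 34·19 = 677 (mod 986).
  Combine with x ≡ 7 (mod 45): write x = 677 + 986·t and require 677 + 986·t ≡ 7 (mod 45), i.e. 986·t ≡ 7 − 677 ≡ 5 (mod 45). Since 986^(−1) ≡ 11 (mod 45) (986 ≡ 41 (mod 45)), t ≡ 11·5 ≡ 10 (mod 45). So x ≡ 677 + 986·10 = 10537 (mod 44370).
Unique solution in [0, 44370): x = 10537.

Final answer: x ≡ 10537 (mod 44370); the representative in [0, 44370) is 10537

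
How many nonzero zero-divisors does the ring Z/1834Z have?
In Z/1834Z each nonzero element is either a unit (gcd with 1834 is 1) or a zero-divisor (gcd > 1). The number of units is φ(1834): factorise 1834 = 2 · 7 · 131, so φ(1834) = (2 − 1) · (7 − 1) · (131 − 1) = 1 · 6 · 130 = 780. The nonzero elements number 1834 − 1 = 1833. Hence the nonzero zero-divisors number 1833 − 780 = 1053.

Final answer: Z/1834Z has 1053 nonzero zero-divisors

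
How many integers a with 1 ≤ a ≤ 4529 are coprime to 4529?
3876

The number of a ∈ {1, ..., 4529} with gcd(a, 4529) = 1 is by definition Euler's totient φ(4529). φ is multiplicative, with φ(p^e) = p^e − p^(e−1). Factorise 4529 = 7 · 647. Then
  φ(4529) = (7 − 1) · (647 − 1) = 6 · 646 = 3876.
So there are 3876 such integers.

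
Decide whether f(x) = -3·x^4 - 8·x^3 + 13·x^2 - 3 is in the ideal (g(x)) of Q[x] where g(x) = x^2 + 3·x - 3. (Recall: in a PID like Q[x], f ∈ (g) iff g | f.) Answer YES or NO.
In Q[x] the ideal (g) consists of all multiples of g, so f ∈ (g) iff g | f, i.e. iff the remainder of f on division by g is 0. Divide f by g (g is monic, so eliminate the leading term of the running remainder at each step):
  leading term -3·x^4: subtract (-3·x^2)·g(x) = -3·x^4 - 9·x^3 + 9·x^2, leaving x^3 + 4·x^2 - 3
  leading term x^3: subtract (x)·g(x) = x^3 + 3·x^2 - 3·x, leaving x^2 + 3·x - 3
  leading term x^2: subtract (1)·g(x) = x^2 + 3·x - 3, leaving 0
The remainder is 0, so f(x) = g(x) · h(x) with h(x) = -3·x^2 + x + 1. Hence g | f, i.e. f ∈ (g).

Final answer: YES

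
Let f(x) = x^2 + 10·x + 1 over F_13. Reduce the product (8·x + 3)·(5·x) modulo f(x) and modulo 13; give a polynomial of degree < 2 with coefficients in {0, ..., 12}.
Multiply as integer polynomials: a · b = 40·x^2 + 15·x. Reducing coefficients mod 13: a · b ≡ x^2 + 2·x. Now divide by f(x) = x^2 + 10·x + 1 in F_13[x], eliminating the leading term at each step:
  leading term x^2: subtract (1)·f(x) = x^2 + 10·x + 1, leaving 5·x + 12 (coefficients mod 13)
The degree is now < 2, so this is the remainder. Hence a · b ≡ 5·x + 12 in F_13[x]/(f).

Final answer: a · b ≡ 5·x + 12 (mod f(x))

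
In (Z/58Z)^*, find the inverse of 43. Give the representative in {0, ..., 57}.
43^(−1) ≡ 27 (mod 58)

Apply the extended Euclidean algorithm to (58, 43), tracking rows (r, s, t) with s·58 + t·43 = r. Each division r_prev = q·r_cur + r_new produces the new row as (previous row) − q·(current row):
  row A: (58, 1, 0)   [1·58 + 0·43 = 58]
  row B: (43, 0, 1)   [0·58 + 1·43 = 43]
  58 = 1·43 + 15   → row C = row A − 1·row B = (15, 1, −1)   [check: 1·58 − 1·43 = 15]
  43 = 2·15 + 13   → row D = row B − 2·row C = (13, −2, 3)   [check: −2·58 + 3·43 = 13]
  15 = 1·13 + 2   → row E = row C − 1·row D = (2, 3, −4)   [check: 3·58 − 4·43 = 2]
  13 = 6·2 + 1   → row F = row D − 6·row E = (1, −20, 27)   [check: −20·58 + 27·43 = 1]
  2 = 2·1 + 0   → remainder 0, stop. gcd = 1 (last nonzero row F).
The gcd is 1, so 43 is invertible mod 58. The last nonzero row gives −20·58 + 27·43 = 1, so t = 27. So 43^(−1) ≡ 27 (mod 58). Verify: 43 · 27 = 1161 ≡ 1 (mod 58). ✓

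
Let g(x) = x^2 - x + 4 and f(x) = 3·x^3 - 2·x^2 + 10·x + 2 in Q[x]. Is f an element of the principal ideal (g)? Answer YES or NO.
NO

In Q[x] the ideal (g) consists of all multiples of g, so f ∈ (g) iff g | f, i.e. iff the remainder of f on division by g is 0. Divide f by g (g is monic, so eliminate the leading term of the running remainder at each step):
  leading term 3·x^3: subtract (3·x)·g(x) = 3·x^3 - 3·x^2 + 12·x, leaving x^2 - 2·x + 2
  leading term x^2: subtract (1)·g(x) = x^2 - x + 4, leaving -x - 2
The remainder r(x) = -x - 2 ≠ 0 (and deg r < deg g), so g ∤ f, i.e. f ∉ (g).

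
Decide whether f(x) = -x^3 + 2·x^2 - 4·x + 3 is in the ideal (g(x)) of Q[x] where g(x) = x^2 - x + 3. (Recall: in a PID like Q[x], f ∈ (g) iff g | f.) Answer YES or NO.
In Q[x] the ideal (g) consists of all multiples of g, so f ∈ (g) iff g | f, i.e. iff the remainder of f on division by g is 0. Divide f by g (g is monic, so eliminate the leading term of the running remainder at each step):
  leading term -x^3: subtract (-x)·g(x) = -x^3 + x^2 - 3·x, leaving x^2 - x + 3
  leading term x^2: subtract (1)·g(x) = x^2 - x + 3, leaving 0
The remainder is 0, so f(x) = g(x) · h(x) with h(x) = 1 - x. Hence g | f, i.e. f ∈ (g).

Final answer: YES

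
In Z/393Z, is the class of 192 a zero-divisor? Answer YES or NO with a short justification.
YES

gcd(192, 393) = 3 > 1, so 192 is not a unit in Z/393Z. In Z/nZ every nonzero non-unit is a zero-divisor: explicitly, take b = 393/gcd = 131 ≠ 0 (mod 393); then 192·131 = 25152 = 64·393, i.e. 192·131 ≡ 0 (mod 393). So 192 is a zero-divisor.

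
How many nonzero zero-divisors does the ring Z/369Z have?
Z/369Z has 128 nonzero zero-divisors

In Z/369Z each nonzero element is either a unit (gcd with 369 is 1) or a zero-divisor (gcd > 1). The number of units is φ(369): factorise 369 = 3^2 · 41, so φ(369) = (3^2 − 3^1) · (41 − 1) = 6 · 40 = 240. The nonzero elements number 369 − 1 = 368. Hence the nonzero zero-divisors number 368 − 240 = 128.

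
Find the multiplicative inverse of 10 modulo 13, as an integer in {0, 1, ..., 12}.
Apply the extended Euclidean algorithm to (13, 10), tracking rows (r, s, t) with s·13 + t·10 = r. Each division r_prev = q·r_cur + r_new produces the new row as (previous row) − q·(current row):
  row A: (13, 1, 0)   [1·13 + 0·10 = 13]
  row B: (10, 0, 1)   [0·13 + 1·10 = 10]
  13 = 1·10 + 3   → row C = row A − 1·row B = (3, 1, −1)   [check: 1·13 − 1·10 = 3]
  10 = 3·3 + 1   → row D = row B − 3·row C = (1, −3, 4)   [check: −3·13 + 4·10 = 1]
  3 = 3·1 + 0   → remainder 0, stop. gcd = 1 (last nonzero row D).
The gcd is 1, so 10 is invertible mod 13. The last nonzero row gives −3·13 + 4·10 = 1, so t = 4. So 10^(−1) ≡ 4 (mod 13). Verify: 10 · 4 = 40 ≡ 1 (mod 13). ✓

Final answer: 10^(−1) ≡ 4 (mod 13)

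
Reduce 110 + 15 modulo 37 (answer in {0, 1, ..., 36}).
14

Reduce the summands first: 110 ≡ 36 (mod 37), so 110 + 15 ≡ 36 + 15 (mod 37). 36 + 15 = 51; 51 = 1·37 + 14, so (110 + 15) mod 37 = 14.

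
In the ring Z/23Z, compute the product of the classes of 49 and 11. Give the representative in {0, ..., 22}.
10

Reduce the factors first: 49 ≡ 3 (mod 23), so 49 · 11 ≡ 3 · 11 (mod 23). 3 · 11 = 33. Dividing by 23: 33 = 1·23 + 10. So (49 · 11) mod 23 = 10.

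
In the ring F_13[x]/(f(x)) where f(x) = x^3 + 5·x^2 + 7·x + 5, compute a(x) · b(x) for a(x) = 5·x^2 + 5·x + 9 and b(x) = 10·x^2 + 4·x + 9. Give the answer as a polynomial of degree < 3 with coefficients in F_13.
Multiply as integer polynomials: a · b = 50·x^4 + 70·x^3 + 155·x^2 + 81·x + 81. Reducing coefficients mod 13: a · b ≡ 11·x^4 + 5·x^3 + 12·x^2 + 3·x + 3. Now divide by f(x) = x^3 + 5·x^2 + 7·x + 5 in F_13[x], eliminating the leading term at each step:
  leading term 11·x^4: subtract (11·x)·f(x) = 11·x^4 + 3·x^3 + 12·x^2 + 3·x, leaving 2·x^3 + 3 (coefficients mod 13)
  leading term 2·x^3: subtract (2)·f(x) = 2·x^3 + 10·x^2 + x + 10, leaving 3·x^2 + 12·x + 6 (coefficients mod 13)
The degree is now < 3, so this is the remainder. Hence a · b ≡ 3·x^2 + 12·x + 6 in F_13[x]/(f).

Final answer: a · b ≡ 3·x^2 + 12·x + 6 (mod f(x))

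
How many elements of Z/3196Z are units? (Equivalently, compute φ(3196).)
An element a ∈ Z/3196Z is a unit iff gcd(a, 3196) = 1, so the number of units is φ(3196). φ is multiplicative, with φ(p^e) = p^e − p^(e−1). Factorise 3196 = 2^2 · 17 · 47. Then
  φ(3196) = (2^2 − 2^1) · (17 − 1) · (47 − 1) = 2 · 16 · 46 = 1472.

Final answer: Z/3196Z has φ(3196) = 1472 units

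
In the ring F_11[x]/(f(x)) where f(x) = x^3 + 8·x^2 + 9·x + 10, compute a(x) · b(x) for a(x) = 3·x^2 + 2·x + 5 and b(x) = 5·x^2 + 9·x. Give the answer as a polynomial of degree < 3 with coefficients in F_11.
a · b ≡ 4·x + 5 (mod f(x))

Multiply as integer polynomials: a · b = 15·x^4 + 37·x^3 + 43·x^2 + 45·x. Reducing coefficients mod 11: a · b ≡ 4·x^4 + 4·x^3 + 10·x^2 + x. Now divide by f(x) = x^3 + 8·x^2 + 9·x + 10 in F_11[x], eliminating the leading term at each step:
  leading term 4·x^4: subtract (4·x)·f(x) = 4·x^4 + 10·x^3 + 3·x^2 + 7·x, leaving 5·x^3 + 7·x^2 + 5·x (coefficients mod 11)
  leading term 5·x^3: subtract (5)·f(x) = 5·x^3 + 7·x^2 + x + 6, leaving 4·x + 5 (coefficients mod 11)
The degree is now < 3, so this is the remainder. Hence a · b ≡ 4·x + 5 in F_11[x]/(f).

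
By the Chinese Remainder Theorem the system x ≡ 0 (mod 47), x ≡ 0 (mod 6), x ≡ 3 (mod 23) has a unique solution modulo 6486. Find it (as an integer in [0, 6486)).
The moduli 47, 6, 23 are pairwise coprime, so by the CRT there is a unique solution mod 47·6·23 = 6486.
Solve by successive substitution. Start with x ≡ 0 (mod 47).
  Combine with x ≡ 0 (mod 6): write x = 47·t and require 47·t ≡ 0 (mod 6). Since 47^(−1) ≡ 5 (mod 6) (47 ≡ 5 (mod 6)), t ≡ 5·0 ≡ 0 (mod 6). So x ≡ 47·0 = 0 (mod 282).
  Combine with x ≡ 3 (mod 23): write x = 282·t and require 282·t ≡ 3 (mod 23). Since 282^(−1) ≡ 4 (mod 23) (282 ≡ 6 (mod 23)), t ≡ 4·3 ≡ 12 (mod 23). So x ≡ 282·12 = 3384 (mod 6486).
Unique solution in [0, 6486): x = 3384.

Final answer: x ≡ 3384 (mod 6486); the representative in [0, 6486) is 3384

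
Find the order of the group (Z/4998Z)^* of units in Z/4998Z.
(Z/4998Z)^* consists of the classes a with gcd(a, 4998) = 1, so its order is φ(4998). φ is multiplicative, with φ(p^e) = p^e − p^(e−1). Factorise 4998 = 2 · 3 · 7^2 · 17. Then
  φ(4998) = (2 − 1) · (3 − 1) · (7^2 − 7^1) · (17 − 1) = 1 · 2 · 42 · 16 = 1344.
Thus |(Z/4998Z)^*| = 1344.

Final answer: |(Z/4998Z)^*| = 1344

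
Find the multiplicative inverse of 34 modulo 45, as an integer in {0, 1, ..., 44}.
34^(−1) ≡ 4 (mod 45)

Apply the extended Euclidean algorithm to (45, 34), tracking rows (r, s, t) with s·45 + t·34 = r. Each division r_prev = q·r_cur + r_new produces the new row as (previous row) − q·(current row):
  row A: (45, 1, 0)   [1·45 + 0·34 = 45]
  row B: (34, 0, 1)   [0·45 + 1·34 = 34]
  45 = 1·34 + 11   → row C = row A − 1·row B = (11, 1, −1)   [check: 1·45 − 1·34 = 11]
  34 = 3·11 + 1   → row D = row B − 3·row C = (1, −3, 4)   [check: −3·45 + 4·34 = 1]
  11 = 11·1 + 0   → remainder 0, stop. gcd = 1 (last nonzero row D).
The gcd is 1, so 34 is invertible mod 45. The last nonzero row gives −3·45 + 4·34 = 1, so t = 4. So 34^(−1) ≡ 4 (mod 45). Verify: 34 · 4 = 136 ≡ 1 (mod 45). ✓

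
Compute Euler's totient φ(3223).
φ(3223) = 2920

φ is multiplicative, with φ(p^e) = p^e − p^(e−1). Factorise 3223 = 11 · 293. Then
  φ(3223) = (11 − 1) · (293 − 1) = 10 · 292 = 2920.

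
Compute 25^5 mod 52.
Use repeated squaring. Binary(5) = 101. Walk through the bits of the exponent 5 left-to-right: at each bit after the leading one, square the running value, then multiply by 25 if the bit is 1 (always reducing mod 52):
  bit 1 = 1 (leading): start with 25.
  bit 2 = 0: square 25^2 = 625 ≡ 1 (mod 52).
  bit 3 = 1: square 1^2 = 1; bit is 1, so multiply 1·25 = 25 (mod 52).
Final value: 25^5 ≡ 25 (mod 52).

Final answer: 25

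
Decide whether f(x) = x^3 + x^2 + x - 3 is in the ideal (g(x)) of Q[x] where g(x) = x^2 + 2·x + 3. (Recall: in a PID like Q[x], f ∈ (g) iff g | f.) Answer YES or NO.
YES

In Q[x] the ideal (g) consists of all multiples of g, so f ∈ (g) iff g | f, i.e. iff the remainder of f on division by g is 0. Divide f by g (g is monic, so eliminate the leading term of the running remainder at each step):
  leading term x^3: subtract (x)·g(x) = x^3 + 2·x^2 + 3·x, leaving -x^2 - 2·x - 3
  leading term -x^2: subtract (-1)·g(x) = -x^2 - 2·x - 3, leaving 0
The remainder is 0, so f(x) = g(x) · h(x) with h(x) = x - 1. Hence g | f, i.e. f ∈ (g).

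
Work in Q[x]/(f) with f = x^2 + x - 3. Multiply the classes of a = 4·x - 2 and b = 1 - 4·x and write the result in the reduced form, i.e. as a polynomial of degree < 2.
a · b ≡ 28·x - 50 (mod f(x))

First multiply in Q[x] without reducing: a · b = -16·x^2 + 12·x - 2. Now divide by f(x) = x^2 + x - 3, eliminating the leading term at each step:
  leading term -16·x^2: subtract (-16)·f(x) = -16·x^2 - 16·x + 48, leaving 28·x - 50
The degree is now < 2, so this is the remainder. Hence a · b ≡ 28·x - 50 in Q[x]/(f).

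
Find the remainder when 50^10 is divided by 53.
Use repeated squaring. Binary(10) = 1010. Walk through the bits of the exponent 10 left-to-right: at each bit after the leading one, square the running value, then multiply by 50 if the bit is 1 (always reducing mod 53):
  bit 1 = 1 (leading): start with 50.
  bit 2 = 0: square 50^2 = 2500 ≡ 9 (mod 53).
  bit 3 = 1: square 9^2 = 81 ≡ 28; bit is 1, so multiply 28·50 = 1400 ≡ 22 (mod 53).
  bit 4 = 0: square 22^2 = 484 ≡ 7 (mod 53).
Final value: 50^10 ≡ 7 (mod 53).

Final answer: 7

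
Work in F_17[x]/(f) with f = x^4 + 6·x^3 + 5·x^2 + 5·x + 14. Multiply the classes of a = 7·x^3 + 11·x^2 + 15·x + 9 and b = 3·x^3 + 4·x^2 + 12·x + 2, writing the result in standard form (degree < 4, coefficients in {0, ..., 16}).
a · b ≡ 2·x^2 + 16·x + 15 (mod f(x))

Multiply as integer polynomials: a · b = 21·x^6 + 61·x^5 + 173·x^4 + 233·x^3 + 238·x^2 + 138·x + 18. Reducing coefficients mod 17: a · b ≡ 4·x^6 + 10·x^5 + 3·x^4 + 12·x^3 + 2·x + 1. Now divide by f(x) = x^4 + 6·x^3 + 5·x^2 + 5·x + 14 in F_17[x], eliminating the leading term at each step:
  leading term 4·x^6: subtract (4·x^2)·f(x) = 4·x^6 + 7·x^5 + 3·x^4 + 3·x^3 + 5·x^2, leaving 3·x^5 + 9·x^3 + 12·x^2 + 2·x + 1 (coefficients mod 17)
  leading term 3·x^5: subtract (3·x)·f(x) = 3·x^5 + x^4 + 15·x^3 + 15·x^2 + 8·x, leaving 16·x^4 + 11·x^3 + 14·x^2 + 11·x + 1 (coefficients mod 17)
  leading term 16·x^4: subtract (16)·f(x) = 16·x^4 + 11·x^3 + 12·x^2 + 12·x + 3, leaving 2·x^2 + 16·x + 15 (coefficients mod 17)
The degree is now < 4, so this is the remainder. Hence a · b ≡ 2·x^2 + 16·x + 15 in F_17[x]/(f).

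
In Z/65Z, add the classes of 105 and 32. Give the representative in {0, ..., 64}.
Reduce the summands first: 105 ≡ 40 (mod 65), so 105 + 32 ≡ 40 + 32 (mod 65). 40 + 32 = 72; 72 = 1·65 + 7, so (105 + 32) mod 65 = 7.

Final answer: 7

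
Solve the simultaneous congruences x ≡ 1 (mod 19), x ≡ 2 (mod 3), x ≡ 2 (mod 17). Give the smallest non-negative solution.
The moduli 19, 3, 17 are pairwise coprime, so by the CRT there is a unique solution mod 19·3·17 = 969.
Solve by successive substitution. Start with x ≡ 1 (mod 19).
  Combine with x ≡ 2 (mod 3): write x = 1 + 19·t and require 1 + 19·t ≡ 2 (mod 3), i.e. 19·t ≡ 2 − 1 ≡ 1 (mod 3). Since 19^(−1) ≡ 1 (mod 3) (19 ≡ 1 (mod 3)), t ≡ 1·1 ≡ 1 (mod 3). So x ≡ 1 + 19·1 = 20 (mod 57).
  Combine with x ≡ 2 (mod 17): write x = 20 + 57·t and require 20 + 57·t ≡ 2 (mod 17), i.e. 57·t ≡ 2 − 20 ≡ 16 (mod 17). Since 57^(−1) ≡ 3 (mod 17) (57 ≡ 6 (mod 17)), t ≡ 3·16 ≡ 14 (mod 17). So x ≡ 20 + 57·14 = 818 (mod 969).
Unique solution in [0, 969): x = 818.

Final answer: x ≡ 818 (mod 969); the representative in [0, 969) is 818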